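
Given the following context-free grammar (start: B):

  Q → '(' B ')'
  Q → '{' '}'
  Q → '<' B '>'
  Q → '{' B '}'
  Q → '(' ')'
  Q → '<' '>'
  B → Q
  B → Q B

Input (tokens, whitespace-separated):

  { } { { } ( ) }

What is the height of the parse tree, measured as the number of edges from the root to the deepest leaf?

6

[B [Q { }] [B [Q { [B [Q { }] [B [Q ( )]]] }]]]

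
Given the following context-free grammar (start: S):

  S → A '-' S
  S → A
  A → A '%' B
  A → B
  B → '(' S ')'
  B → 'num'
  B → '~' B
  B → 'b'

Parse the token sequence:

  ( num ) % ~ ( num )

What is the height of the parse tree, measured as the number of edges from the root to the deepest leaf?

[S [A [A [B ( [S [A [B num]]] )]] % [B ~ [B ( [S [A [B num]]] )]]]]

7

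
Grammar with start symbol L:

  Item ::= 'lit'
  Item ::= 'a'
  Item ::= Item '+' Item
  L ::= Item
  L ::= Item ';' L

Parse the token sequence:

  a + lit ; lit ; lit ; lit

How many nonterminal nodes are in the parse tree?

[L [Item [Item a] + [Item lit]] ; [L [Item lit] ; [L [Item lit] ; [L [Item lit]]]]]

10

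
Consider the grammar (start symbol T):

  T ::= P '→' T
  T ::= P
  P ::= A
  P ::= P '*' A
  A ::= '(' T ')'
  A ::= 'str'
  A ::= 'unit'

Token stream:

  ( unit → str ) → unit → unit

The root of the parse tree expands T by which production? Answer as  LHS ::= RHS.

T ::= P '→' T

[T [P [A ( [T [P [A unit]] → [T [P [A str]]]] )]] → [T [P [A unit]] → [T [P [A unit]]]]]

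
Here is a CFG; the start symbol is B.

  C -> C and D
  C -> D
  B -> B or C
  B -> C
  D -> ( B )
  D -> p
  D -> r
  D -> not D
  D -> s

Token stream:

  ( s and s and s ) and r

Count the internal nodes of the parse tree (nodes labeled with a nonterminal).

12

[B [C [C [D ( [B [C [C [C [D s]] and [D s]] and [D s]]] )]] and [D r]]]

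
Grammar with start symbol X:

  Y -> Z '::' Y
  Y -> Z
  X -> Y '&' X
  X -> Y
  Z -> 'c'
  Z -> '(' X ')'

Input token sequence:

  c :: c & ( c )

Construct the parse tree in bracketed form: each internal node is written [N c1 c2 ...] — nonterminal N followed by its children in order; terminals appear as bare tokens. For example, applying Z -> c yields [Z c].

X
Y & X
Z :: Y & X
c :: Y & X
c :: Z & X
c :: c & X
c :: c & Y
c :: c & Z
c :: c & ( X )
c :: c & ( Y )
c :: c & ( Z )
c :: c & ( c )

[X [Y [Z c] :: [Y [Z c]]] & [X [Y [Z ( [X [Y [Z c]]] )]]]]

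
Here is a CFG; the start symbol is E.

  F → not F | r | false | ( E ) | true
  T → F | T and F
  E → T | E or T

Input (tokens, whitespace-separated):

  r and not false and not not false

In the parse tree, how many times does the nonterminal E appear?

[E [T [T [T [F r]] and [F not [F false]]] and [F not [F not [F false]]]]]

1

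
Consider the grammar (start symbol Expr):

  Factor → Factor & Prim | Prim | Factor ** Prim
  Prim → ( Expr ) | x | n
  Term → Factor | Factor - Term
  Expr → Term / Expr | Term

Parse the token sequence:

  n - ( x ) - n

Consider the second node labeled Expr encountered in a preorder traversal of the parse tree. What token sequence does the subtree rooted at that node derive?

x

[Expr [Term [Factor [Prim n]] - [Term [Factor [Prim ( [Expr [Term [Factor [Prim x]]]] )]] - [Term [Factor [Prim n]]]]]]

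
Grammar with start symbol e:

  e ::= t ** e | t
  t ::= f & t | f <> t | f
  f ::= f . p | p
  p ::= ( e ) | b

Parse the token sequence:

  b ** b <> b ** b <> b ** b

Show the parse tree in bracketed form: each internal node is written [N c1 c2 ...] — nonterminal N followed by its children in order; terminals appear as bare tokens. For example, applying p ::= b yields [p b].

e
t ** e
f ** e
p ** e
b ** e
b ** t ** e
b ** f <> t ** e
b ** p <> t ** e
b ** b <> t ** e
b ** b <> f ** e
b ** b <> p ** e
b ** b <> b ** e
b ** b <> b ** t ** e
b ** b <> b ** f <> t ** e
b ** b <> b ** p <> t ** e
b ** b <> b ** b <> t ** e
b ** b <> b ** b <> f ** e
b ** b <> b ** b <> p ** e
b ** b <> b ** b <> b ** e
b ** b <> b ** b <> b ** t
b ** b <> b ** b <> b ** f
b ** b <> b ** b <> b ** p
b ** b <> b ** b <> b ** b

[e [t [f [p b]]] ** [e [t [f [p b]] <> [t [f [p b]]]] ** [e [t [f [p b]] <> [t [f [p b]]]] ** [e [t [f [p b]]]]]]]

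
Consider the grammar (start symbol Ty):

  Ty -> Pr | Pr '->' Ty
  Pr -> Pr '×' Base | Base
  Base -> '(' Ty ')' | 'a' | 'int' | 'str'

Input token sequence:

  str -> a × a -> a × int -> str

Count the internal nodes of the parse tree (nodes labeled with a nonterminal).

[Ty [Pr [Base str]] -> [Ty [Pr [Pr [Base a]] × [Base a]] -> [Ty [Pr [Pr [Base a]] × [Base int]] -> [Ty [Pr [Base str]]]]]]

16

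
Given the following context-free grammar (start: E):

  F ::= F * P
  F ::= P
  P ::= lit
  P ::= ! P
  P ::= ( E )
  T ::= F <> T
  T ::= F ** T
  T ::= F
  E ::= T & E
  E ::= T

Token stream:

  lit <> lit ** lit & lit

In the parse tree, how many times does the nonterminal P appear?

[E [T [F [P lit]] <> [T [F [P lit]] ** [T [F [P lit]]]]] & [E [T [F [P lit]]]]]

4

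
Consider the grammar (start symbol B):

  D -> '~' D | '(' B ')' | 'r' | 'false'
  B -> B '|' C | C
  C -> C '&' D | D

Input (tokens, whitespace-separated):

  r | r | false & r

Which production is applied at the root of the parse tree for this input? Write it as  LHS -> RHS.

[B [B [B [C [D r]]] | [C [D r]]] | [C [C [D false]] & [D r]]]

B -> B '|' C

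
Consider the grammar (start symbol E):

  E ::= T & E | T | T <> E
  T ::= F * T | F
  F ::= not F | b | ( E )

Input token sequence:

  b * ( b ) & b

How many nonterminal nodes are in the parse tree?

11

[E [T [F b] * [T [F ( [E [T [F b]]] )]]] & [E [T [F b]]]]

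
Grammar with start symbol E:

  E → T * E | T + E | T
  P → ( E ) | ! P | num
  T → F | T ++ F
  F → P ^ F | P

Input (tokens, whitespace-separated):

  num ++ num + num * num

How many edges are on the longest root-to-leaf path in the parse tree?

6

[E [T [T [F [P num]]] ++ [F [P num]]] + [E [T [F [P num]]] * [E [T [F [P num]]]]]]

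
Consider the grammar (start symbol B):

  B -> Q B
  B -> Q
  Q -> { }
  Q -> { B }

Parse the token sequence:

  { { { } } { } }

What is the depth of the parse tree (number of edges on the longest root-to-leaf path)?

[B [Q { [B [Q { [B [Q { }]] }] [B [Q { }]]] }]]

6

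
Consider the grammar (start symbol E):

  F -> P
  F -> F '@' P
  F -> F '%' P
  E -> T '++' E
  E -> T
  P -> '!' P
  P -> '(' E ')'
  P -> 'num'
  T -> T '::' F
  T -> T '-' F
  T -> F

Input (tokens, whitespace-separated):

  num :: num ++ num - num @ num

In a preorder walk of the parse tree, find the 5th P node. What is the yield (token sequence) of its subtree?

num

[E [T [T [F [P num]]] :: [F [P num]]] ++ [E [T [T [F [P num]]] - [F [F [P num]] @ [P num]]]]]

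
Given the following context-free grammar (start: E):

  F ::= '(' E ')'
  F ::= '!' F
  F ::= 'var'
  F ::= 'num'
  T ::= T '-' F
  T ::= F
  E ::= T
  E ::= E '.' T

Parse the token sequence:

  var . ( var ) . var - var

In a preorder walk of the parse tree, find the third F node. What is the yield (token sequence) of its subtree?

var

[E [E [E [T [F var]]] . [T [F ( [E [T [F var]]] )]]] . [T [T [F var]] - [F var]]]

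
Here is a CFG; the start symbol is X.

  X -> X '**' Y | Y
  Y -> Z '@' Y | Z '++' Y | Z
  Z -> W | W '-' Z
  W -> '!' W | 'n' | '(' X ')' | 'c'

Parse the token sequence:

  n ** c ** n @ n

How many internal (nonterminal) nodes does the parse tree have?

15

[X [X [X [Y [Z [W n]]]] ** [Y [Z [W c]]]] ** [Y [Z [W n]] @ [Y [Z [W n]]]]]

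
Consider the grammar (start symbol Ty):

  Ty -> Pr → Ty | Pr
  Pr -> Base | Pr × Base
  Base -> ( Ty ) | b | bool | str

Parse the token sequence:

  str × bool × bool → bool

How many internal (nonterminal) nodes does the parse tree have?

[Ty [Pr [Pr [Pr [Base str]] × [Base bool]] × [Base bool]] → [Ty [Pr [Base bool]]]]

10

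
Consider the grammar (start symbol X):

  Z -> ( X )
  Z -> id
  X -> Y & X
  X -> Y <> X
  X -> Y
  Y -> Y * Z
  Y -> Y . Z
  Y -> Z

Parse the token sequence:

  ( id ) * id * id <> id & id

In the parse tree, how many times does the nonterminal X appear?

4

[X [Y [Y [Y [Z ( [X [Y [Z id]]] )]] * [Z id]] * [Z id]] <> [X [Y [Z id]] & [X [Y [Z id]]]]]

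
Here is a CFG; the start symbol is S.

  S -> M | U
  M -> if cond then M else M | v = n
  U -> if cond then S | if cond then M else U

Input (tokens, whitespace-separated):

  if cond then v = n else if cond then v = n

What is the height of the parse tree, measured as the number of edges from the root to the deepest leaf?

5

[S [U if cond then [M v = n] else [U if cond then [S [M v = n]]]]]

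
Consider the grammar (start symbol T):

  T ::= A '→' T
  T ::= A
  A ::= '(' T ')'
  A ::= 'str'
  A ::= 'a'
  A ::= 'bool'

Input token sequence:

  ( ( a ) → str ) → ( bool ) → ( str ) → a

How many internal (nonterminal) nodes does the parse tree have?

[T [A ( [T [A ( [T [A a]] )] → [T [A str]]] )] → [T [A ( [T [A bool]] )] → [T [A ( [T [A str]] )] → [T [A a]]]]]

18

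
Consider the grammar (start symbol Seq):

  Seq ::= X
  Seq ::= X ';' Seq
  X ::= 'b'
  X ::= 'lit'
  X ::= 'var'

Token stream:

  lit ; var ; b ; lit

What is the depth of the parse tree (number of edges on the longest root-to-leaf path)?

[Seq [X lit] ; [Seq [X var] ; [Seq [X b] ; [Seq [X lit]]]]]

5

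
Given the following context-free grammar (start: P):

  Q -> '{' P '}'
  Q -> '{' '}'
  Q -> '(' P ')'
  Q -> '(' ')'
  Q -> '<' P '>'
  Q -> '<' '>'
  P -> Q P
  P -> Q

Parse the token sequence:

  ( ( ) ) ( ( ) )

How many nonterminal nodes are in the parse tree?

[P [Q ( [P [Q ( )]] )] [P [Q ( [P [Q ( )]] )]]]

8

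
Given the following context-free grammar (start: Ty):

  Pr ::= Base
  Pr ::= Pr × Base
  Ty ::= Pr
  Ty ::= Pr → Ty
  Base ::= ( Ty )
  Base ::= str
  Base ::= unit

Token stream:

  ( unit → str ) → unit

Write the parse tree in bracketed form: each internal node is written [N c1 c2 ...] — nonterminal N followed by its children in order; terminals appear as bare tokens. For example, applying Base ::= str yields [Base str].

[Ty [Pr [Base ( [Ty [Pr [Base unit]] → [Ty [Pr [Base str]]]] )]] → [Ty [Pr [Base unit]]]]

Ty
Pr → Ty
Base → Ty
( Ty ) → Ty
( Pr → Ty ) → Ty
( Base → Ty ) → Ty
( unit → Ty ) → Ty
( unit → Pr ) → Ty
( unit → Base ) → Ty
( unit → str ) → Ty
( unit → str ) → Pr
( unit → str ) → Base
( unit → str ) → unit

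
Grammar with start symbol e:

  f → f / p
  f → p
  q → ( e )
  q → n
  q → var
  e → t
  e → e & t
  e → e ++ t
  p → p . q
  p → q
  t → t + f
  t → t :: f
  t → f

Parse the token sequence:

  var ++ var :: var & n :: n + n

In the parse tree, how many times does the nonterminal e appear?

3

[e [e [e [t [f [p [q var]]]]] ++ [t [t [f [p [q var]]]] :: [f [p [q var]]]]] & [t [t [t [f [p [q n]]]] :: [f [p [q n]]]] + [f [p [q n]]]]]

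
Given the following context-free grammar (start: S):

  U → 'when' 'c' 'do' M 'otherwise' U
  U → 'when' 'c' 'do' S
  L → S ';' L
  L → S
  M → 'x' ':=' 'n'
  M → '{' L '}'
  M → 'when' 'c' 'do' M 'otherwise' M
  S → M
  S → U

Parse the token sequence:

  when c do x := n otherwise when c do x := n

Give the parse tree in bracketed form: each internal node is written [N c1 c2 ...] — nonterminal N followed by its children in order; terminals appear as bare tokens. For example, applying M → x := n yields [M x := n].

S
U
when c do M otherwise U
when c do x := n otherwise U
when c do x := n otherwise when c do S
when c do x := n otherwise when c do M
when c do x := n otherwise when c do x := n

[S [U when c do [M x := n] otherwise [U when c do [S [M x := n]]]]]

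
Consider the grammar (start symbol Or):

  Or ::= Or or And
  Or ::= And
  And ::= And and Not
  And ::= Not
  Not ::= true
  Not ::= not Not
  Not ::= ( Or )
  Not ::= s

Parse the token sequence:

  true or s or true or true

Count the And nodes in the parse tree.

[Or [Or [Or [Or [And [Not true]]] or [And [Not s]]] or [And [Not true]]] or [And [Not true]]]

4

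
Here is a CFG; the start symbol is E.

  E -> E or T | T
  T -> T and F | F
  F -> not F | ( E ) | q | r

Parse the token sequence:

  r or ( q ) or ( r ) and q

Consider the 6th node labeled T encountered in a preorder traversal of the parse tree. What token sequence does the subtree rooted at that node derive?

[E [E [E [T [F r]]] or [T [F ( [E [T [F q]]] )]]] or [T [T [F ( [E [T [F r]]] )]] and [F q]]]

r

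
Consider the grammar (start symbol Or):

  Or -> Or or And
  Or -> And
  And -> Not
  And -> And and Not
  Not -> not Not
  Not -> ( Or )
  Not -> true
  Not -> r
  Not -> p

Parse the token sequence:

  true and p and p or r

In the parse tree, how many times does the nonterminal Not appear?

4

[Or [Or [And [And [And [Not true]] and [Not p]] and [Not p]]] or [And [Not r]]]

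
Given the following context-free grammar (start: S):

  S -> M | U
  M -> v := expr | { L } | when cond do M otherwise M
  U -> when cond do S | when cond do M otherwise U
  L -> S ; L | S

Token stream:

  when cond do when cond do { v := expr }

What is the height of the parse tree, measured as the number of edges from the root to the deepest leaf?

9

[S [U when cond do [S [U when cond do [S [M { [L [S [M v := expr]]] }]]]]]]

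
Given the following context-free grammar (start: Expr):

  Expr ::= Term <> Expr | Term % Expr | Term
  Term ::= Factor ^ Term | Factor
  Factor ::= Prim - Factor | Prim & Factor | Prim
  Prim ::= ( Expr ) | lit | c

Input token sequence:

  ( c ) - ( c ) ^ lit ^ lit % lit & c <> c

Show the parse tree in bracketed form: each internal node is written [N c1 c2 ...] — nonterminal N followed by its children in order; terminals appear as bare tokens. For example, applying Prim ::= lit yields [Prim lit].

[Expr [Term [Factor [Prim ( [Expr [Term [Factor [Prim c]]]] )] - [Factor [Prim ( [Expr [Term [Factor [Prim c]]]] )]]] ^ [Term [Factor [Prim lit]] ^ [Term [Factor [Prim lit]]]]] % [Expr [Term [Factor [Prim lit] & [Factor [Prim c]]]] <> [Expr [Term [Factor [Prim c]]]]]]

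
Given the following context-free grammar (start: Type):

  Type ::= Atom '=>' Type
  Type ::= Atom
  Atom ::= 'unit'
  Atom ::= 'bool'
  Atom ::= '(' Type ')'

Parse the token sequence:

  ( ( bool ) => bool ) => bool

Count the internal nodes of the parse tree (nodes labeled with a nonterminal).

10

[Type [Atom ( [Type [Atom ( [Type [Atom bool]] )] => [Type [Atom bool]]] )] => [Type [Atom bool]]]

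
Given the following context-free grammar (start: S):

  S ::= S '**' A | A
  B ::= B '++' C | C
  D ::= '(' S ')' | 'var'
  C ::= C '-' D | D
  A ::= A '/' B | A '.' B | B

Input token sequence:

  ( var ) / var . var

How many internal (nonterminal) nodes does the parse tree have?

18

[S [A [A [A [B [C [D ( [S [A [B [C [D var]]]]] )]]]] / [B [C [D var]]]] . [B [C [D var]]]]]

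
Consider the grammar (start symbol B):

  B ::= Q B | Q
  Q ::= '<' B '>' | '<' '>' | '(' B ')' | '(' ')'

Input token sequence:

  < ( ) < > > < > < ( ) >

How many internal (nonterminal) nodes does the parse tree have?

12

[B [Q < [B [Q ( )] [B [Q < >]]] >] [B [Q < >] [B [Q < [B [Q ( )]] >]]]]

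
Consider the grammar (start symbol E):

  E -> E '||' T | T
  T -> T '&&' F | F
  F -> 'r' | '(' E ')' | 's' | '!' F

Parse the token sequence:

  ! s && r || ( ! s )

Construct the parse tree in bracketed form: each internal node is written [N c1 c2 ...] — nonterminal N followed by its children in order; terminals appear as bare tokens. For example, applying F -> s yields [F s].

E
E || T
T || T
T && F || T
F && F || T
! F && F || T
! s && F || T
! s && r || T
! s && r || F
! s && r || ( E )
! s && r || ( T )
! s && r || ( F )
! s && r || ( ! F )
! s && r || ( ! s )

[E [E [T [T [F ! [F s]]] && [F r]]] || [T [F ( [E [T [F ! [F s]]]] )]]]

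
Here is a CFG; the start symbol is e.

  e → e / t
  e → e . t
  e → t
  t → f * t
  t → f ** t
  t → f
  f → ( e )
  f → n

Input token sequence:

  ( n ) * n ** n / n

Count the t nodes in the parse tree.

5

[e [e [t [f ( [e [t [f n]]] )] * [t [f n] ** [t [f n]]]]] / [t [f n]]]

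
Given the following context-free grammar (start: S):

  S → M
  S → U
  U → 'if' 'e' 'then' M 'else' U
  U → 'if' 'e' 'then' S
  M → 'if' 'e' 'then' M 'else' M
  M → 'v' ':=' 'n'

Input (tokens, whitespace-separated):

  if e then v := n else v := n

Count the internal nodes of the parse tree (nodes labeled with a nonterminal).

[S [M if e then [M v := n] else [M v := n]]]

4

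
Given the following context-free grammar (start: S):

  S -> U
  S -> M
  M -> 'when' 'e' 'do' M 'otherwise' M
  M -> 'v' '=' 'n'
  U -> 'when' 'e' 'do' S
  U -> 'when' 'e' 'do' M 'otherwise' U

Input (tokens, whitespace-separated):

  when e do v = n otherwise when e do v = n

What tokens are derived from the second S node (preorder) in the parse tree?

v = n

[S [U when e do [M v = n] otherwise [U when e do [S [M v = n]]]]]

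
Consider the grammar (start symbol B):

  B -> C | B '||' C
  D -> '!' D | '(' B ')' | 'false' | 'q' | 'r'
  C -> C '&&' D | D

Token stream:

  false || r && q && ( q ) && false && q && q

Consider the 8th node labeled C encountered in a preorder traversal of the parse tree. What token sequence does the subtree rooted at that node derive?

q

[B [B [C [D false]]] || [C [C [C [C [C [C [D r]] && [D q]] && [D ( [B [C [D q]]] )]] && [D false]] && [D q]] && [D q]]]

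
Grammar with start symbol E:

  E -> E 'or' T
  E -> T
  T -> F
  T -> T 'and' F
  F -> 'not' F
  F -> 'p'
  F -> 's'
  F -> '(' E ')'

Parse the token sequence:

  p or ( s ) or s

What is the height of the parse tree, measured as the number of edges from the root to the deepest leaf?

[E [E [E [T [F p]]] or [T [F ( [E [T [F s]]] )]]] or [T [F s]]]

7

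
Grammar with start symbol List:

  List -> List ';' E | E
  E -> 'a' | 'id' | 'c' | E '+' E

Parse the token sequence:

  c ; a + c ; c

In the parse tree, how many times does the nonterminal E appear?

[List [List [List [E c]] ; [E [E a] + [E c]]] ; [E c]]

5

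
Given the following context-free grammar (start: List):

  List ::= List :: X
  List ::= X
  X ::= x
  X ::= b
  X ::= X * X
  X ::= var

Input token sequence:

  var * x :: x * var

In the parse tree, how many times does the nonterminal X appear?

[List [List [X [X var] * [X x]]] :: [X [X x] * [X var]]]

6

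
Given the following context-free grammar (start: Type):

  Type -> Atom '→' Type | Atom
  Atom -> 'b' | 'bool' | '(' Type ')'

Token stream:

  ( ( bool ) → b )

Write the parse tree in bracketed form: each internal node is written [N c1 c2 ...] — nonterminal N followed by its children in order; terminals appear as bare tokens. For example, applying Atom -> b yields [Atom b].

Type
Atom
( Type )
( Atom → Type )
( ( Type ) → Type )
( ( Atom ) → Type )
( ( bool ) → Type )
( ( bool ) → Atom )
( ( bool ) → b )

[Type [Atom ( [Type [Atom ( [Type [Atom bool]] )] → [Type [Atom b]]] )]]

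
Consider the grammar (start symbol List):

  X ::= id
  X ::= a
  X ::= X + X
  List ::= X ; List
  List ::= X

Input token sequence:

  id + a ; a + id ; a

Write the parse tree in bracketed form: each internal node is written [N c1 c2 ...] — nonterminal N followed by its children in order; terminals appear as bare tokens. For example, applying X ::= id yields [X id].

[List [X [X id] + [X a]] ; [List [X [X a] + [X id]] ; [List [X a]]]]

List
X ; List
X + X ; List
id + X ; List
id + a ; List
id + a ; X ; List
id + a ; X + X ; List
id + a ; a + X ; List
id + a ; a + id ; List
id + a ; a + id ; X
id + a ; a + id ; a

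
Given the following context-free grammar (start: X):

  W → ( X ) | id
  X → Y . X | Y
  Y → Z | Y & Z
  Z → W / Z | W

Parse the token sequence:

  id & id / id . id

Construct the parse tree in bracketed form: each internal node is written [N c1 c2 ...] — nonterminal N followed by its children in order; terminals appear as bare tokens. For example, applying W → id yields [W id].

X
Y . X
Y & Z . X
Z & Z . X
W & Z . X
id & Z . X
id & W / Z . X
id & id / Z . X
id & id / W . X
id & id / id . X
id & id / id . Y
id & id / id . Z
id & id / id . W
id & id / id . id

[X [Y [Y [Z [W id]]] & [Z [W id] / [Z [W id]]]] . [X [Y [Z [W id]]]]]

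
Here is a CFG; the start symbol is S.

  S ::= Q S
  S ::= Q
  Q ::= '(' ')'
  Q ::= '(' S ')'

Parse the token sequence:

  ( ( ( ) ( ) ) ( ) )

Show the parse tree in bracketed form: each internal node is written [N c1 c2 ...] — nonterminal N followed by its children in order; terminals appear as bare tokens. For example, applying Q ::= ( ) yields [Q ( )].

[S [Q ( [S [Q ( [S [Q ( )] [S [Q ( )]]] )] [S [Q ( )]]] )]]

S
Q
( S )
( Q S )
( ( S ) S )
( ( Q S ) S )
( ( ( ) S ) S )
( ( ( ) Q ) S )
( ( ( ) ( ) ) S )
( ( ( ) ( ) ) Q )
( ( ( ) ( ) ) ( ) )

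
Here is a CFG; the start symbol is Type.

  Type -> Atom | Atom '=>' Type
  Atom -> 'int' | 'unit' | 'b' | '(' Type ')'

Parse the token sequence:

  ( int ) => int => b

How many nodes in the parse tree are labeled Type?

4

[Type [Atom ( [Type [Atom int]] )] => [Type [Atom int] => [Type [Atom b]]]]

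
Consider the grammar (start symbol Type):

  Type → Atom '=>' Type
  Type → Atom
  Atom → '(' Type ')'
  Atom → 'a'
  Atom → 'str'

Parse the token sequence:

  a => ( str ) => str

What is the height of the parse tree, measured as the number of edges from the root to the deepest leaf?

5

[Type [Atom a] => [Type [Atom ( [Type [Atom str]] )] => [Type [Atom str]]]]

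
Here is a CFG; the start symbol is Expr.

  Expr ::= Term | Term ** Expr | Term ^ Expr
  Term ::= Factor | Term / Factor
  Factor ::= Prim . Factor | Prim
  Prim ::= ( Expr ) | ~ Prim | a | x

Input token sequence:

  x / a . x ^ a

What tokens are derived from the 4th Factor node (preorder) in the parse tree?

a

[Expr [Term [Term [Factor [Prim x]]] / [Factor [Prim a] . [Factor [Prim x]]]] ^ [Expr [Term [Factor [Prim a]]]]]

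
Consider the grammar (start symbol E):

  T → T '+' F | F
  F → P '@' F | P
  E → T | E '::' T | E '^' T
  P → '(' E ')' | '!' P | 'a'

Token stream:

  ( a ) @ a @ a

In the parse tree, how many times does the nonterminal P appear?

4

[E [T [F [P ( [E [T [F [P a]]]] )] @ [F [P a] @ [F [P a]]]]]]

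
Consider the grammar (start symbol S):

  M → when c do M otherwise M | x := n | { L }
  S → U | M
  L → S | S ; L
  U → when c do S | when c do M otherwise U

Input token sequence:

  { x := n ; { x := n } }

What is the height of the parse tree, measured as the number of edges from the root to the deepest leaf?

9

[S [M { [L [S [M x := n]] ; [L [S [M { [L [S [M x := n]]] }]]]] }]]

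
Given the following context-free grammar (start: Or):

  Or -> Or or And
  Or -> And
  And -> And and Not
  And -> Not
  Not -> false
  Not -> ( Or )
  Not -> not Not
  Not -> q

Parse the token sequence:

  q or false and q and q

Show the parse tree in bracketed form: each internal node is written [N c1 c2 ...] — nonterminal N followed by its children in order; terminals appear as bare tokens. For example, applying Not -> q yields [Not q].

[Or [Or [And [Not q]]] or [And [And [And [Not false]] and [Not q]] and [Not q]]]

Or
Or or And
And or And
Not or And
q or And
q or And and Not
q or And and Not and Not
q or Not and Not and Not
q or false and Not and Not
q or false and q and Not
q or false and q and q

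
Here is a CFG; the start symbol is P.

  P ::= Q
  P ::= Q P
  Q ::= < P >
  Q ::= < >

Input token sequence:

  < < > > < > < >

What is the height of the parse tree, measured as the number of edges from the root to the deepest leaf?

4

[P [Q < [P [Q < >]] >] [P [Q < >] [P [Q < >]]]]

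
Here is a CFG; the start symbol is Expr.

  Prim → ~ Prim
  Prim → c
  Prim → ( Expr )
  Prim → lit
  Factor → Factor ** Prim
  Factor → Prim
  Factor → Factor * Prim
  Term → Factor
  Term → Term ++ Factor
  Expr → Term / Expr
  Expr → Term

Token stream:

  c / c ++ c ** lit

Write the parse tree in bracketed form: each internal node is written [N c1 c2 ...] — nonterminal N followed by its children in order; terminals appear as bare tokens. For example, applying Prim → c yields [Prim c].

Expr
Term / Expr
Factor / Expr
Prim / Expr
c / Expr
c / Term
c / Term ++ Factor
c / Factor ++ Factor
c / Prim ++ Factor
c / c ++ Factor
c / c ++ Factor ** Prim
c / c ++ Prim ** Prim
c / c ++ c ** Prim
c / c ++ c ** lit

[Expr [Term [Factor [Prim c]]] / [Expr [Term [Term [Factor [Prim c]]] ++ [Factor [Factor [Prim c]] ** [Prim lit]]]]]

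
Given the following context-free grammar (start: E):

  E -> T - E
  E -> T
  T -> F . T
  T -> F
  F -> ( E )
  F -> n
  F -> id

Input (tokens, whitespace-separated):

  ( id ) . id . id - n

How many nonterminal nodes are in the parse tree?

13

[E [T [F ( [E [T [F id]]] )] . [T [F id] . [T [F id]]]] - [E [T [F n]]]]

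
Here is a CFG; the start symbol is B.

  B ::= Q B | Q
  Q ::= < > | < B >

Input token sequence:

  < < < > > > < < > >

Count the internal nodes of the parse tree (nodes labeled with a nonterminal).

[B [Q < [B [Q < [B [Q < >]] >]] >] [B [Q < [B [Q < >]] >]]]

10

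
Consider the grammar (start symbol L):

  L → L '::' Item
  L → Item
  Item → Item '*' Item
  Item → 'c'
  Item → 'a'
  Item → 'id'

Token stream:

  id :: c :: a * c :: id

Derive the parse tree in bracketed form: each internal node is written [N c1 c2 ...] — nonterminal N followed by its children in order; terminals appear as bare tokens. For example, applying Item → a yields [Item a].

[L [L [L [L [Item id]] :: [Item c]] :: [Item [Item a] * [Item c]]] :: [Item id]]

L
L :: Item
L :: Item :: Item
L :: Item :: Item :: Item
Item :: Item :: Item :: Item
id :: Item :: Item :: Item
id :: c :: Item :: Item
id :: c :: Item * Item :: Item
id :: c :: a * Item :: Item
id :: c :: a * c :: Item
id :: c :: a * c :: id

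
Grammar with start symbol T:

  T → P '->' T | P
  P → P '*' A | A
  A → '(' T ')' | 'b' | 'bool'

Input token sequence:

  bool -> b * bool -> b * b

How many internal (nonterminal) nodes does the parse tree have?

[T [P [A bool]] -> [T [P [P [A b]] * [A bool]] -> [T [P [P [A b]] * [A b]]]]]

13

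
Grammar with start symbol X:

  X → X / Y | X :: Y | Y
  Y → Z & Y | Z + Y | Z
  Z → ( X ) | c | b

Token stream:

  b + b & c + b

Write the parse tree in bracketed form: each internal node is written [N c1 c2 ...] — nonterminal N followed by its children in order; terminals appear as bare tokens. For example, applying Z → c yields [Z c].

[X [Y [Z b] + [Y [Z b] & [Y [Z c] + [Y [Z b]]]]]]

X
Y
Z + Y
b + Y
b + Z & Y
b + b & Y
b + b & Z + Y
b + b & c + Y
b + b & c + Z
b + b & c + b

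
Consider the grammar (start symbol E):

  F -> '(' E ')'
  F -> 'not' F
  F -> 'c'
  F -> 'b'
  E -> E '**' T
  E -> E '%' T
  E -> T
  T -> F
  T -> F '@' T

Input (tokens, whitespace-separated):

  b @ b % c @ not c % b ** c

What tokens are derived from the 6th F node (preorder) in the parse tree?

[E [E [E [E [T [F b] @ [T [F b]]]] % [T [F c] @ [T [F not [F c]]]]] % [T [F b]]] ** [T [F c]]]

b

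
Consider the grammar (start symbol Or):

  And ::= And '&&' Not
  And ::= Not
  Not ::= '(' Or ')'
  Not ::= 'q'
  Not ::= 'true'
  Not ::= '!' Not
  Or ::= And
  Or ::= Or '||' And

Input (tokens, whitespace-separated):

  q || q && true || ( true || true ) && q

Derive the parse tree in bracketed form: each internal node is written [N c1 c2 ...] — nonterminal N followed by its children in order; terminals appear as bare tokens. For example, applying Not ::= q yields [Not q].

[Or [Or [Or [And [Not q]]] || [And [And [Not q]] && [Not true]]] || [And [And [Not ( [Or [Or [And [Not true]]] || [And [Not true]]] )]] && [Not q]]]

Or
Or || And
Or || And || And
And || And || And
Not || And || And
q || And || And
q || And && Not || And
q || Not && Not || And
q || q && Not || And
q || q && true || And
q || q && true || And && Not
q || q && true || Not && Not
q || q && true || ( Or ) && Not
q || q && true || ( Or || And ) && Not
q || q && true || ( And || And ) && Not
q || q && true || ( Not || And ) && Not
q || q && true || ( true || And ) && Not
q || q && true || ( true || Not ) && Not
q || q && true || ( true || true ) && Not
q || q && true || ( true || true ) && q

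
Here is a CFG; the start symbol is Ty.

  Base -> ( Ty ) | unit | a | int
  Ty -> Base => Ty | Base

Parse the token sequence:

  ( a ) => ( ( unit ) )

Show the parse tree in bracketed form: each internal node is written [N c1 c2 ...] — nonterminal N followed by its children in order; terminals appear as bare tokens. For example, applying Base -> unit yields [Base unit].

[Ty [Base ( [Ty [Base a]] )] => [Ty [Base ( [Ty [Base ( [Ty [Base unit]] )]] )]]]

Ty
Base => Ty
( Ty ) => Ty
( Base ) => Ty
( a ) => Ty
( a ) => Base
( a ) => ( Ty )
( a ) => ( Base )
( a ) => ( ( Ty ) )
( a ) => ( ( Base ) )
( a ) => ( ( unit ) )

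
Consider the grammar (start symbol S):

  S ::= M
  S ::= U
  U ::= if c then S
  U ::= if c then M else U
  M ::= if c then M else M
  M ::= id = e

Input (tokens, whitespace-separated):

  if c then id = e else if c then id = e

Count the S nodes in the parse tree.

2

[S [U if c then [M id = e] else [U if c then [S [M id = e]]]]]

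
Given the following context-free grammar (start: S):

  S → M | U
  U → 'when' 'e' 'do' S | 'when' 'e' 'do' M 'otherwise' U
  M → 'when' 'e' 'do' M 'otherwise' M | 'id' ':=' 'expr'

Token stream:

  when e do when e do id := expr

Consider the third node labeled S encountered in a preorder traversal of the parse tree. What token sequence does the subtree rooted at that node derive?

[S [U when e do [S [U when e do [S [M id := expr]]]]]]

id := expr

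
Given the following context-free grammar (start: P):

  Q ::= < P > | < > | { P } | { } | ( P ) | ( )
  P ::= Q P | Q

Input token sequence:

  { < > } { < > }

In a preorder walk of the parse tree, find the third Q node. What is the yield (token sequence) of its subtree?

[P [Q { [P [Q < >]] }] [P [Q { [P [Q < >]] }]]]

{ < > }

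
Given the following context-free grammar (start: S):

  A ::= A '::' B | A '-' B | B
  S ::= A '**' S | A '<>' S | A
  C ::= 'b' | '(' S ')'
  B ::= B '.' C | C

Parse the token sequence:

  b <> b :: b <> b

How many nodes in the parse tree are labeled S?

3

[S [A [B [C b]]] <> [S [A [A [B [C b]]] :: [B [C b]]] <> [S [A [B [C b]]]]]]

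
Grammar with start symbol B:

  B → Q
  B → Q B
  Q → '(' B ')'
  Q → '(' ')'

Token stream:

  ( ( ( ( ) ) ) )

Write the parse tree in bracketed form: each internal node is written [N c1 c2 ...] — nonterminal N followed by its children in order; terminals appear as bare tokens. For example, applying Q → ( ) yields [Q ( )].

B
Q
( B )
( Q )
( ( B ) )
( ( Q ) )
( ( ( B ) ) )
( ( ( Q ) ) )
( ( ( ( ) ) ) )

[B [Q ( [B [Q ( [B [Q ( [B [Q ( )]] )]] )]] )]]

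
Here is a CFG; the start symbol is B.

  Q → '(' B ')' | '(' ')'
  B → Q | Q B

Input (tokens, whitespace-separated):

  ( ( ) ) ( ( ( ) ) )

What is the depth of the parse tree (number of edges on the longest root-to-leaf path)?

7

[B [Q ( [B [Q ( )]] )] [B [Q ( [B [Q ( [B [Q ( )]] )]] )]]]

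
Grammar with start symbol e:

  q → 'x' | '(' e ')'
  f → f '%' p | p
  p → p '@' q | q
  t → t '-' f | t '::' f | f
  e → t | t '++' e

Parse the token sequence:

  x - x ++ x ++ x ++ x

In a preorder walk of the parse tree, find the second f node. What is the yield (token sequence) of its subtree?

[e [t [t [f [p [q x]]]] - [f [p [q x]]]] ++ [e [t [f [p [q x]]]] ++ [e [t [f [p [q x]]]] ++ [e [t [f [p [q x]]]]]]]]

x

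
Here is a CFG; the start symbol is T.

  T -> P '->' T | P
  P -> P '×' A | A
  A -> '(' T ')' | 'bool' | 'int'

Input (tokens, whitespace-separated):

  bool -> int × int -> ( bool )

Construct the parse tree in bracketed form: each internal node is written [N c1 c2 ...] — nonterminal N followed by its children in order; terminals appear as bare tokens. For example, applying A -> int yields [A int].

[T [P [A bool]] -> [T [P [P [A int]] × [A int]] -> [T [P [A ( [T [P [A bool]]] )]]]]]

T
P -> T
A -> T
bool -> T
bool -> P -> T
bool -> P × A -> T
bool -> A × A -> T
bool -> int × A -> T
bool -> int × int -> T
bool -> int × int -> P
bool -> int × int -> A
bool -> int × int -> ( T )
bool -> int × int -> ( P )
bool -> int × int -> ( A )
bool -> int × int -> ( bool )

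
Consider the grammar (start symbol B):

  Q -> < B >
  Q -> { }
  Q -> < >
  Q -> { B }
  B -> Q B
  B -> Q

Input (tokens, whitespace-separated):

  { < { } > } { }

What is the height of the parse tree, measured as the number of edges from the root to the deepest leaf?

6

[B [Q { [B [Q < [B [Q { }]] >]] }] [B [Q { }]]]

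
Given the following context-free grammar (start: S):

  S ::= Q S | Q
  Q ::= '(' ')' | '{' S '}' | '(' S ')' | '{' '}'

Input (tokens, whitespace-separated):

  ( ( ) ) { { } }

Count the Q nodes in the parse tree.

[S [Q ( [S [Q ( )]] )] [S [Q { [S [Q { }]] }]]]

4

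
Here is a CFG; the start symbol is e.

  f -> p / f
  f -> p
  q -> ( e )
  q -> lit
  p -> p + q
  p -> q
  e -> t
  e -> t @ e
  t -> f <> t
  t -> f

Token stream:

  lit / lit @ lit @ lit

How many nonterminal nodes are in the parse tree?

[e [t [f [p [q lit]] / [f [p [q lit]]]]] @ [e [t [f [p [q lit]]]] @ [e [t [f [p [q lit]]]]]]]

18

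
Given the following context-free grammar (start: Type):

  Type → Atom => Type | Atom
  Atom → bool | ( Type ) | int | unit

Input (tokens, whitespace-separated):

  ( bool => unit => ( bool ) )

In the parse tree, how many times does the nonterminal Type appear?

[Type [Atom ( [Type [Atom bool] => [Type [Atom unit] => [Type [Atom ( [Type [Atom bool]] )]]]] )]]

5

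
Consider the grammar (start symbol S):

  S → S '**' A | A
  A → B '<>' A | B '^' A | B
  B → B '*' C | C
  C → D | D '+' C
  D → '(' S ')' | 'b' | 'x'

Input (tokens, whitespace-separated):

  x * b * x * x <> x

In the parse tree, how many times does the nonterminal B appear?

5

[S [A [B [B [B [B [C [D x]]] * [C [D b]]] * [C [D x]]] * [C [D x]]] <> [A [B [C [D x]]]]]]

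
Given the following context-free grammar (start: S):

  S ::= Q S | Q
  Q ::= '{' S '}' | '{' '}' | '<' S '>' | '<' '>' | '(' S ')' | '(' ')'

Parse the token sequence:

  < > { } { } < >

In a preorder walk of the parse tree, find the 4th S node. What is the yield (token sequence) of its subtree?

< >

[S [Q < >] [S [Q { }] [S [Q { }] [S [Q < >]]]]]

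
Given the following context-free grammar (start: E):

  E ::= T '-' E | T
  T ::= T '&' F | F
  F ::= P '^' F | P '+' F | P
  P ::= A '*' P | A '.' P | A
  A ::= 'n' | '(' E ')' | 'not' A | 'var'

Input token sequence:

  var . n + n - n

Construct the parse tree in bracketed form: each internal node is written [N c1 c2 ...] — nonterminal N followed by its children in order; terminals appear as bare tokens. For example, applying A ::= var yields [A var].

E
T - E
F - E
P + F - E
A . P + F - E
var . P + F - E
var . A + F - E
var . n + F - E
var . n + P - E
var . n + A - E
var . n + n - E
var . n + n - T
var . n + n - F
var . n + n - P
var . n + n - A
var . n + n - n

[E [T [F [P [A var] . [P [A n]]] + [F [P [A n]]]]] - [E [T [F [P [A n]]]]]]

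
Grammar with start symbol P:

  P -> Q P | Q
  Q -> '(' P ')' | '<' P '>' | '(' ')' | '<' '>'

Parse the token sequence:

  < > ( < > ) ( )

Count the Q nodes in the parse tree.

[P [Q < >] [P [Q ( [P [Q < >]] )] [P [Q ( )]]]]

4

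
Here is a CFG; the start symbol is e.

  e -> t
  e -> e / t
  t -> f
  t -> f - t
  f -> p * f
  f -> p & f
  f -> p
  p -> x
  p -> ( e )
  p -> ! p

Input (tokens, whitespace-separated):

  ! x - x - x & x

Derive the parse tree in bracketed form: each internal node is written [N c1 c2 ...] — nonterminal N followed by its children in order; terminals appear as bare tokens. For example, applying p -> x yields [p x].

[e [t [f [p ! [p x]]] - [t [f [p x]] - [t [f [p x] & [f [p x]]]]]]]

e
t
f - t
p - t
! p - t
! x - t
! x - f - t
! x - p - t
! x - x - t
! x - x - f
! x - x - p & f
! x - x - x & f
! x - x - x & p
! x - x - x & x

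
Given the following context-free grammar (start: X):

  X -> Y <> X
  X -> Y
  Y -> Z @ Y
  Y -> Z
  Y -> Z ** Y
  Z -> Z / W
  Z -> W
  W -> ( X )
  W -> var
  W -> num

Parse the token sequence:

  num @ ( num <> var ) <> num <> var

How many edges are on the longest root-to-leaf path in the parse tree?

[X [Y [Z [W num]] @ [Y [Z [W ( [X [Y [Z [W num]]] <> [X [Y [Z [W var]]]]] )]]]] <> [X [Y [Z [W num]]] <> [X [Y [Z [W var]]]]]]

10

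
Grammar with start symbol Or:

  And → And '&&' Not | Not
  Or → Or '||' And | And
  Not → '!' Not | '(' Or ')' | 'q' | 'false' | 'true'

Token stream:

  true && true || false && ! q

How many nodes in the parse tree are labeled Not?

5

[Or [Or [And [And [Not true]] && [Not true]]] || [And [And [Not false]] && [Not ! [Not q]]]]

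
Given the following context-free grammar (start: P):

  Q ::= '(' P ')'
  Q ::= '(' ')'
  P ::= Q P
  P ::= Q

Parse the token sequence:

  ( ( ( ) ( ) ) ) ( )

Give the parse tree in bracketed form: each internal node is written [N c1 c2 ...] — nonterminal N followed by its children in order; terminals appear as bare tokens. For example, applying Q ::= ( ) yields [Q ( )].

P
Q P
( P ) P
( Q ) P
( ( P ) ) P
( ( Q P ) ) P
( ( ( ) P ) ) P
( ( ( ) Q ) ) P
( ( ( ) ( ) ) ) P
( ( ( ) ( ) ) ) Q
( ( ( ) ( ) ) ) ( )

[P [Q ( [P [Q ( [P [Q ( )] [P [Q ( )]]] )]] )] [P [Q ( )]]]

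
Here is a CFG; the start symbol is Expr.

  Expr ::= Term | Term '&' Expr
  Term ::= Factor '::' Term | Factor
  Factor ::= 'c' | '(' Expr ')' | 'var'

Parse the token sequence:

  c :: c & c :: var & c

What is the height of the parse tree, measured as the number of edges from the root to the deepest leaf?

5

[Expr [Term [Factor c] :: [Term [Factor c]]] & [Expr [Term [Factor c] :: [Term [Factor var]]] & [Expr [Term [Factor c]]]]]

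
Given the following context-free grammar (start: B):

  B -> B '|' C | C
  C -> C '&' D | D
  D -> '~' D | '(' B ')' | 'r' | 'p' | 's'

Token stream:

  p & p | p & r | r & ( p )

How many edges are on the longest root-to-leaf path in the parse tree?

6

[B [B [B [C [C [D p]] & [D p]]] | [C [C [D p]] & [D r]]] | [C [C [D r]] & [D ( [B [C [D p]]] )]]]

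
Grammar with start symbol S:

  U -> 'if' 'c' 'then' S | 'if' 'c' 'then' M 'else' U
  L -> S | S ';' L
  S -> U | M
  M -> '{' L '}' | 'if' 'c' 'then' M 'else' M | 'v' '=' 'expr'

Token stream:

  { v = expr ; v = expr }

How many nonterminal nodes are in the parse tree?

8

[S [M { [L [S [M v = expr]] ; [L [S [M v = expr]]]] }]]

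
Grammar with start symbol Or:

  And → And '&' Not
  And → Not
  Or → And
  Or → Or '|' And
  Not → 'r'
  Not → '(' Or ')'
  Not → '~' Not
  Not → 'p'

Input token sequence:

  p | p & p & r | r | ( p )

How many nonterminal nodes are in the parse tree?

[Or [Or [Or [Or [And [Not p]]] | [And [And [And [Not p]] & [Not p]] & [Not r]]] | [And [Not r]]] | [And [Not ( [Or [And [Not p]]] )]]]

19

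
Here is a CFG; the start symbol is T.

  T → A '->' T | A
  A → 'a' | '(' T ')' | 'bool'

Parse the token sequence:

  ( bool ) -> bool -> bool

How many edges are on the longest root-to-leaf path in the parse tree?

4

[T [A ( [T [A bool]] )] -> [T [A bool] -> [T [A bool]]]]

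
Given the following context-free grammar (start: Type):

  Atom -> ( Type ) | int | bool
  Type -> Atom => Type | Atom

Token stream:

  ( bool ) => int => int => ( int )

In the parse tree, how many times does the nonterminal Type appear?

[Type [Atom ( [Type [Atom bool]] )] => [Type [Atom int] => [Type [Atom int] => [Type [Atom ( [Type [Atom int]] )]]]]]

6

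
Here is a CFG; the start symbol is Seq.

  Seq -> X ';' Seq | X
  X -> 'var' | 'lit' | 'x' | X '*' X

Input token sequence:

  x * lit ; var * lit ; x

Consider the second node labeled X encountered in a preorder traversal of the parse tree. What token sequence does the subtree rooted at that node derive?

[Seq [X [X x] * [X lit]] ; [Seq [X [X var] * [X lit]] ; [Seq [X x]]]]

x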